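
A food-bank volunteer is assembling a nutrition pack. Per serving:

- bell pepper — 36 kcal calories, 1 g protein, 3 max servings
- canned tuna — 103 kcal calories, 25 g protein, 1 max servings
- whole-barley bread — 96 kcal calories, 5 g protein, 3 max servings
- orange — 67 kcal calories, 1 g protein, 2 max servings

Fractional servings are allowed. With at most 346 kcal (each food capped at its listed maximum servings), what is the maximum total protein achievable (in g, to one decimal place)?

Protein per kcal: canned tuna 0.2427, whole-barley bread 0.05208, bell pepper 0.02778, orange 0.01493.
Take 1 serving of canned tuna: uses 103 kcal, +25.0 g protein (running total 25.0 g).
Take 2.531 servings of whole-barley bread: uses 243 kcal, +12.7 g protein (running total 37.7 g).
Greedy by best ratio exhausts the calories allowance optimally: 37.7 g.

37.7 g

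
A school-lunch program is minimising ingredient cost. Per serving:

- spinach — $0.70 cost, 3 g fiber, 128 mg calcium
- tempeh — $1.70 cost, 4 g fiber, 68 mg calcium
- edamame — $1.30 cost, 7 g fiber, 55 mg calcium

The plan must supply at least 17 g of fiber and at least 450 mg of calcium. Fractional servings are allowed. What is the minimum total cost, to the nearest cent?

Two binding constraints pin down two serving amounts, so the optimal mix uses at most two foods. The candidates are each food alone (scaled to the tighter of fiber/calcium) and each pair with both constraints tight.
spinach only: max(17/3, 450/128) = 5.667 servings → $3.97.
tempeh only: max(17/4, 450/68) = 6.618 servings → $11.25.
edamame only: max(17/7, 450/55) = 8.182 servings → $10.64.
spinach + tempeh with both tight: 2.091 servings and 2.682 servings → $6.02.
spinach + edamame with both tight: 3.03 servings and 1.13 servings → $3.59.
tempeh + edamame: the both-tight solution has a negative serving — not a feasible corner.
Cheapest feasible corner: $3.59.

$3.59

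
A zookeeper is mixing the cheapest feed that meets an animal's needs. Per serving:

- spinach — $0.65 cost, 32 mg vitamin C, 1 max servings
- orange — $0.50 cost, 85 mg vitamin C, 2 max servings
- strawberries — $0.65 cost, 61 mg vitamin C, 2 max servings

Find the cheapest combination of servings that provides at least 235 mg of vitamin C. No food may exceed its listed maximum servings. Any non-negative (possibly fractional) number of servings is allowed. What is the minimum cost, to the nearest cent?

Cost per mg of vitamin C: orange $0.0059, strawberries $0.0107, spinach $0.0203.
Take 2 servings of orange: +170.0 mg vitamin C for $1.00 (total $1.00, still need 65.0 mg).
Take 1.066 servings of strawberries: +65.0 mg vitamin C for $0.69 (total $1.69, still need 0.0 mg).
Greedy by cheapest-per-mg is optimal for a single linear constraint, so the minimum cost is $1.69.

$1.69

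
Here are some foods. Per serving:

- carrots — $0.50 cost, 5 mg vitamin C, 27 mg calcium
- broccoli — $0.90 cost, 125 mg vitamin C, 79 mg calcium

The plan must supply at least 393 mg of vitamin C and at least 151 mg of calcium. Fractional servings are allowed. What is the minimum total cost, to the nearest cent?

$2.83

carrots only: max(393/5, 151/27) = 78.6 servings → $39.30.
broccoli only: max(393/125, 151/79) = 3.144 servings → $2.83.
carrots + broccoli with both targets exact would need a negative amount; discard.
Cheapest feasible corner: $2.83.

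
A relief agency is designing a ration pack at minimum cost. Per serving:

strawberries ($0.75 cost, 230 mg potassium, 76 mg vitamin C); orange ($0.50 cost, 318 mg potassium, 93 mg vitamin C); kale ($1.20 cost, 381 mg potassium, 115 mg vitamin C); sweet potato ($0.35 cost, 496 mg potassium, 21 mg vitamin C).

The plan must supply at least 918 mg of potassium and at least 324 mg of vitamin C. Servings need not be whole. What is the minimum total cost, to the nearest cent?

strawberries only: max(918/230, 324/76) = 4.263 servings → $3.20.
orange only: max(918/318, 324/93) = 3.484 servings → $1.74.
kale only: max(918/381, 324/115) = 2.817 servings → $3.38.
sweet potato only: max(918/496, 324/21) = 15.43 servings → $5.40.
strawberries + orange with both targets exact would need a negative amount; discard.
strawberries + kale with both targets exact would need a negative amount; discard.
strawberries + sweet potato with both targets exact would need a negative amount; discard.
orange + kale: the both-tight solution has a negative serving — not a feasible corner.
orange + sweet potato: the both-tight solution has a negative serving — not a feasible corner.
kale + sweet potato: the both-tight solution has a negative serving — not a feasible corner.
The minimum over all feasible corners is $1.74.

$1.74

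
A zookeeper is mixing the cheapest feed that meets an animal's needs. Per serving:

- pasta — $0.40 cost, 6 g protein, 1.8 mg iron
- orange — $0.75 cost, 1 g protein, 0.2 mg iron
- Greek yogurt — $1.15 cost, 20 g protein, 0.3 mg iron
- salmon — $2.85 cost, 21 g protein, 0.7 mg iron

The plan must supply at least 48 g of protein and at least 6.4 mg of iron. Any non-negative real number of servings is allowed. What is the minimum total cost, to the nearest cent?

$2.94

At the optimum either one food covers both requirements or two foods hit both targets exactly; no other combination can be cheaper.
pasta only: max(48/6, 6.4/1.8) = 8 servings → $3.20.
orange only: max(48/1, 6.4/0.2) = 48 servings → $36.00.
Greek yogurt only: max(48/20, 6.4/0.3) = 21.33 servings → $24.53.
salmon only: max(48/21, 6.4/0.7) = 9.143 servings → $26.06.
pasta + orange: the both-tight solution has a negative serving — not a feasible corner.
pasta + Greek yogurt with both tight: 3.322 servings and 1.404 servings → $2.94.
pasta + salmon with both tight: 3 servings and 1.429 servings → $5.27.
orange + Greek yogurt with both tight: 30.7 servings and 0.8649 servings → $24.02.
orange + salmon with both tight: 28.8 servings and 0.9143 servings → $24.21.
Greek yogurt + salmon: the both-tight solution has a negative serving — not a feasible corner.
Cheapest feasible corner: $2.94.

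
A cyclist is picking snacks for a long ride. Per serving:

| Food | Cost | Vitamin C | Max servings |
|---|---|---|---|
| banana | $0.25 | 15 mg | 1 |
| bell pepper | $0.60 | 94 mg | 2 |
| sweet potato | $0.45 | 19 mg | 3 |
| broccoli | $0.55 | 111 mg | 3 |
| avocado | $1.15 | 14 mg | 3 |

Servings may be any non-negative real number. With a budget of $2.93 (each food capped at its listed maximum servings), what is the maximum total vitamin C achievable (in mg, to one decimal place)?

Vitamin C per dollar: broccoli 201.8, bell pepper 156.7, banana 60, sweet potato 42.22, avocado 12.17.
Take 3 servings of broccoli: spends $1.65, +333.0 mg vitamin C (running total 333.0 mg).
Take 2 servings of bell pepper: spends $1.20, +188.0 mg vitamin C (running total 521.0 mg).
Take 0.32 servings of banana: spends $0.08, +4.8 mg vitamin C (running total 525.8 mg).
Greedy by best ratio exhausts the cost allowance optimally: 525.8 mg.

525.8 mg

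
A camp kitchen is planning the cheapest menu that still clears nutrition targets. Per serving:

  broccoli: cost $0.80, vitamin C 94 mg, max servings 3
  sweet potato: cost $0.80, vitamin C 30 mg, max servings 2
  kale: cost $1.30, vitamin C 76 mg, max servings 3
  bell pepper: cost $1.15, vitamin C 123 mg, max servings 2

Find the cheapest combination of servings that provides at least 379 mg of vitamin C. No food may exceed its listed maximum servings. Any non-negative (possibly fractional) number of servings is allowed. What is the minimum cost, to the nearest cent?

Cost per mg of vitamin C: broccoli $0.0085, bell pepper $0.0093, kale $0.0171, sweet potato $0.0267.
Take 3 servings of broccoli: +282.0 mg vitamin C for $2.40 (total $2.40, still need 97.0 mg).
Take 0.7886 servings of bell pepper: +97.0 mg vitamin C for $0.91 (total $3.31, still need 0.0 mg).
Filling from the cheapest source first is optimal under one linear minimum: $3.31.

$3.31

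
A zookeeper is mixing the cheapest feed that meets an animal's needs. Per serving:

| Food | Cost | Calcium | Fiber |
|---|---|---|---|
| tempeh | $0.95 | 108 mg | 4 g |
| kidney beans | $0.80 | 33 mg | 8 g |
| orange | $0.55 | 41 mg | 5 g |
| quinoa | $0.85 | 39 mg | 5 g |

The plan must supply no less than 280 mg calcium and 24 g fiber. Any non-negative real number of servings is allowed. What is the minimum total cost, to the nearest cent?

$3.20

At the optimum either one food covers both requirements or two foods hit both targets exactly; no other combination can be cheaper.
tempeh only: max(280/108, 24/4) = 6 servings → $5.70.
kidney beans only: max(280/33, 24/8) = 8.485 servings → $6.79.
orange only: max(280/41, 24/5) = 6.829 servings → $3.76.
quinoa only: max(280/39, 24/5) = 7.179 servings → $6.10.
tempeh + kidney beans with both tight: 1.978 servings and 2.011 servings → $3.49.
tempeh + orange with both tight: 1.106 servings and 3.915 servings → $3.20.
tempeh + quinoa with both tight: 1.208 servings and 3.833 servings → $4.41.
kidney beans + orange: intersection lies outside the first quadrant.
kidney beans + quinoa with both targets exact would need a negative amount; discard.
orange + quinoa: the both-tight solution has a negative serving — not a feasible corner.
The minimum over all feasible corners is $3.20.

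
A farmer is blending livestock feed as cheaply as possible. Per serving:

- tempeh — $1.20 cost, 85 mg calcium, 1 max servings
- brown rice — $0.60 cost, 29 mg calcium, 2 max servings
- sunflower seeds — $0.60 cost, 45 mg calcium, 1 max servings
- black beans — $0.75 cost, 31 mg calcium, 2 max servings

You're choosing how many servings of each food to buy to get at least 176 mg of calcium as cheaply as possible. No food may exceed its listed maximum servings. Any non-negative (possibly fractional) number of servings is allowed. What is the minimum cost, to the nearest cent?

$2.75

Cost per mg of calcium: sunflower seeds $0.0133, tempeh $0.0141, brown rice $0.0207, black beans $0.0242.
Take 1 serving of sunflower seeds: +45.0 mg calcium for $0.60 (total $0.60, still need 131.0 mg).
Take 1 serving of tempeh: +85.0 mg calcium for $1.20 (total $1.80, still need 46.0 mg).
Take 1.586 servings of brown rice: +46.0 mg calcium for $0.95 (total $2.75, still need 0.0 mg).
Filling from the cheapest source first is optimal under one linear minimum: $2.75.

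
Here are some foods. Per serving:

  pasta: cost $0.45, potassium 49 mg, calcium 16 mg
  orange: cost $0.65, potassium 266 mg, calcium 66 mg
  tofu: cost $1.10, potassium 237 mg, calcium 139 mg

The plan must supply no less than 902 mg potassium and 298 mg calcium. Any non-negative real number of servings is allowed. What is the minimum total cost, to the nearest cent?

$2.69

pasta only: max(902/49, 298/16) = 18.62 servings → $8.38.
orange only: max(902/266, 298/66) = 4.515 servings → $2.93.
tofu only: max(902/237, 298/139) = 3.806 servings → $4.19.
pasta + orange with both targets exact would need a negative amount; discard.
pasta + tofu with both tight: 18.14 servings and 0.05631 servings → $8.22.
orange + tofu with both tight: 2.567 servings and 0.9252 servings → $2.69.
Cheapest feasible corner: $2.69.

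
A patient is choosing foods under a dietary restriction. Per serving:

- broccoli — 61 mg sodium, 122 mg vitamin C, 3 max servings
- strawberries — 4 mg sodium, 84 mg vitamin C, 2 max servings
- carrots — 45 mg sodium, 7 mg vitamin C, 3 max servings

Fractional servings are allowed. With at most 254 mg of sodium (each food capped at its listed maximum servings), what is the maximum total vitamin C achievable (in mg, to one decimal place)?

Vitamin C per mg sodium: strawberries 21, broccoli 2, carrots 0.1556.
Take 2 servings of strawberries: uses 8 mg sodium, +168.0 mg vitamin C (running total 168.0 mg).
Take 3 servings of broccoli: uses 183 mg sodium, +366.0 mg vitamin C (running total 534.0 mg).
Take 1.4 servings of carrots: uses 63 mg sodium, +9.8 mg vitamin C (running total 543.8 mg).
Filling greedily by vitamin C-per-mg sodium is optimal for one linear limit, giving 543.8 mg.

543.8 mg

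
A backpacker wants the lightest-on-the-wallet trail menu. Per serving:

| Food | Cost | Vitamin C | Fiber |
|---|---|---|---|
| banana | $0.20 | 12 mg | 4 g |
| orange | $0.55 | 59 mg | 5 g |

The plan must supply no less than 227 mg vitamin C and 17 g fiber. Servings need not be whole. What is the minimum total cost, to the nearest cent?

$2.12

For a min-cost LP with two ≥-constraints, a basic feasible solution has at most two positive variables.
banana only: max(227/12, 17/4) = 18.92 servings → $3.78.
orange only: max(227/59, 17/5) = 3.847 servings → $2.12.
banana + orange: the both-tight solution has a negative serving — not a feasible corner.
The minimum over all feasible corners is $2.12.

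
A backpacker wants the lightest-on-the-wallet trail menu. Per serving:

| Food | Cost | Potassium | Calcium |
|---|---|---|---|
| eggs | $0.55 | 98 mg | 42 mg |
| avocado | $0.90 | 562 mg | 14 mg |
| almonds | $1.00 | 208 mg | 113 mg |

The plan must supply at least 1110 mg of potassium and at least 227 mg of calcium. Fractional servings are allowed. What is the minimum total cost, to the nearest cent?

Check every corner: each single food scaled to meet both minima, and each pair solved so both constraints bind.
eggs only: max(1110/98, 227/42) = 11.33 servings → $6.23.
avocado only: max(1110/562, 227/14) = 16.21 servings → $14.59.
almonds only: max(1110/208, 227/113) = 5.337 servings → $5.34.
eggs + avocado with both tight: 5.039 servings and 1.096 servings → $3.76.
eggs + almonds: intersection lies outside the first quadrant.
avocado + almonds with both tight: 1.291 servings and 1.849 servings → $3.01.
Cheapest feasible corner: $3.01.

$3.01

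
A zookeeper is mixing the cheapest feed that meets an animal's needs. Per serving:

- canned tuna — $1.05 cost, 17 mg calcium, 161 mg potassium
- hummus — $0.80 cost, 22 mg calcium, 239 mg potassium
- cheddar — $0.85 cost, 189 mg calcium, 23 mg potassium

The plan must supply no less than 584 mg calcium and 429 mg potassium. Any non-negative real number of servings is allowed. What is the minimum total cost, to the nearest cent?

Two binding constraints pin down two serving amounts, so the optimal mix uses at most two foods. The candidates are each food alone (scaled to the tighter of calcium/potassium) and each pair with both constraints tight.
canned tuna only: max(584/17, 429/161) = 34.35 servings → $36.07.
hummus only: max(584/22, 429/239) = 26.55 servings → $21.24.
cheddar only: max(584/189, 429/23) = 18.65 servings → $15.85.
canned tuna + hummus: intersection lies outside the first quadrant.
canned tuna + cheddar with both tight: 2.252 servings and 2.887 servings → $4.82.
hummus + cheddar with both tight: 1.515 servings and 2.914 servings → $3.69.
So the least-cost plan costs $3.69.

$3.69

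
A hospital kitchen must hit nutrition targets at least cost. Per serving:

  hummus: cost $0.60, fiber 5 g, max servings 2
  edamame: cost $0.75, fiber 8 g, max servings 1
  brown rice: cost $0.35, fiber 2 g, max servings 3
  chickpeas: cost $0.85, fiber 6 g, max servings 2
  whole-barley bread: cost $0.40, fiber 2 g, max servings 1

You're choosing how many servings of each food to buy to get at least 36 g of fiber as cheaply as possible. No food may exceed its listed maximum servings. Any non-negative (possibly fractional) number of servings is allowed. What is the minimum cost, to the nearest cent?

Cost per g of fiber: edamame $0.0938, hummus $0.1200, chickpeas $0.1417, brown rice $0.1750, whole-barley bread $0.2000.
Take 1 serving of edamame: +8.0 g fiber for $0.75 (total $0.75, still need 28.0 g).
Take 2 servings of hummus: +10.0 g fiber for $1.20 (total $1.95, still need 18.0 g).
Take 2 servings of chickpeas: +12.0 g fiber for $1.70 (total $3.65, still need 6.0 g).
Take 3 servings of brown rice: +6.0 g fiber for $1.05 (total $4.70, still need 0.0 g).
Filling from the cheapest source first is optimal under one linear minimum: $4.70.

$4.70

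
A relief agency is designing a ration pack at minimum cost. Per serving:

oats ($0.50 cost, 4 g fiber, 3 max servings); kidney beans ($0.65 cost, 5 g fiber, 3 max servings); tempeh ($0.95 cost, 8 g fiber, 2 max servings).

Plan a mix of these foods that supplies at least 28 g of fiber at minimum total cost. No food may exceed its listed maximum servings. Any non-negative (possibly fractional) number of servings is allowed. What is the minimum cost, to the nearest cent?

Cost per g of fiber: tempeh $0.1187, oats $0.1250, kidney beans $0.1300.
Take 2 servings of tempeh: +16.0 g fiber for $1.90 (total $1.90, still need 12.0 g).
Take 3 servings of oats: +12.0 g fiber for $1.50 (total $3.40, still need 0.0 g).
Greedy by cheapest-per-g is optimal for a single linear constraint, so the minimum cost is $3.40.

$3.40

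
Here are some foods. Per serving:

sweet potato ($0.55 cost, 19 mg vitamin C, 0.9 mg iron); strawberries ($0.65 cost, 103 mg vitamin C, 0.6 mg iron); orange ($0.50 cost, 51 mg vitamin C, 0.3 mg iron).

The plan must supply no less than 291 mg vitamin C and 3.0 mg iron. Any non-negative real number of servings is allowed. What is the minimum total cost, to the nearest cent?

$2.55

For a min-cost LP with two ≥-constraints, a basic feasible solution has at most two positive variables.
sweet potato only: max(291/19, 3.0/0.9) = 15.32 servings → $8.42.
strawberries only: max(291/103, 3.0/0.6) = 5 servings → $3.25.
orange only: max(291/51, 3.0/0.3) = 10 servings → $5.00.
sweet potato + strawberries with both tight: 1.653 servings and 2.52 servings → $2.55.
sweet potato + orange with both tight: 1.634 servings and 5.097 servings → $3.45.
strawberries + orange with both targets exact would need a negative amount; discard.
The minimum over all feasible corners is $2.55.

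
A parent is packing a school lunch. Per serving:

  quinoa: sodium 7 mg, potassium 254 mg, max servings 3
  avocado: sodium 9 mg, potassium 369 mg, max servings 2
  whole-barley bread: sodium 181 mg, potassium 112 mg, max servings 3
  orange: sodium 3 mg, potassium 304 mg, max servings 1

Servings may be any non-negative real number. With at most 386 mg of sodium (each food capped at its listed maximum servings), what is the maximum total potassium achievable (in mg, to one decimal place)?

2016.9 mg

Potassium per mg sodium: orange 101.3, avocado 41, quinoa 36.29, whole-barley bread 0.6188.
Take 1 serving of orange: uses 3 mg sodium, +304.0 mg potassium (running total 304.0 mg).
Take 2 servings of avocado: uses 18 mg sodium, +738.0 mg potassium (running total 1042.0 mg).
Take 3 servings of quinoa: uses 21 mg sodium, +762.0 mg potassium (running total 1804.0 mg).
Take 1.901 servings of whole-barley bread: uses 344 mg sodium, +212.9 mg potassium (running total 2016.9 mg).
Greedy by best ratio exhausts the sodium allowance optimally: 2016.9 mg.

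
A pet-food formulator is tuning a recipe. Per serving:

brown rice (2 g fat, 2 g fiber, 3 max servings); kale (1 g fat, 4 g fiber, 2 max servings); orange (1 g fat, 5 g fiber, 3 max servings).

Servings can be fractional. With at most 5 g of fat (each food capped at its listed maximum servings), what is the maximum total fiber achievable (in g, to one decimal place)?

23.0 g

Fiber per g fat: orange 5, kale 4, brown rice 1.
Take 3 servings of orange: uses 3 g fat, +15.0 g fiber (running total 15.0 g).
Take 2 servings of kale: uses 2 g fat, +8.0 g fiber (running total 23.0 g).
Greedy by best ratio exhausts the fat allowance optimally: 23.0 g.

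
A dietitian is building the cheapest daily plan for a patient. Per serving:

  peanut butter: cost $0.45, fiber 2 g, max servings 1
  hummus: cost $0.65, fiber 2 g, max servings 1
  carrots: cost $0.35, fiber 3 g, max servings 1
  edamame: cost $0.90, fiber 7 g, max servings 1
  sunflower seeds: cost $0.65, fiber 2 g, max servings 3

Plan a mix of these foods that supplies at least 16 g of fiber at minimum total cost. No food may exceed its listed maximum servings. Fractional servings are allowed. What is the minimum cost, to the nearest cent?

$3.00

Cost per g of fiber: carrots $0.1167, edamame $0.1286, peanut butter $0.2250, hummus $0.3250, sunflower seeds $0.3250.
Take 1 serving of carrots: +3.0 g fiber for $0.35 (total $0.35, still need 13.0 g).
Take 1 serving of edamame: +7.0 g fiber for $0.90 (total $1.25, still need 6.0 g).
Take 1 serving of peanut butter: +2.0 g fiber for $0.45 (total $1.70, still need 4.0 g).
Take 1 serving of hummus: +2.0 g fiber for $0.65 (total $2.35, still need 2.0 g).
Take 1 serving of sunflower seeds: +2.0 g fiber for $0.65 (total $3.00, still need 0.0 g).
Greedy by cheapest-per-g is optimal for a single linear constraint, so the minimum cost is $3.00.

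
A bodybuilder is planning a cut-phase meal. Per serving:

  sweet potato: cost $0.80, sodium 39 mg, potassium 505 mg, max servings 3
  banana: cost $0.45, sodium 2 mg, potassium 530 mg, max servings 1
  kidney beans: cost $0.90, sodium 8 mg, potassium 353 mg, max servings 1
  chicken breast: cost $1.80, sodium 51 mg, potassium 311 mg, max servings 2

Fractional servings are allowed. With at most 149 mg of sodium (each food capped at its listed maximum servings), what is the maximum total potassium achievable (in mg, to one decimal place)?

2532.2 mg

Potassium per mg sodium: banana 265, kidney beans 44.12, sweet potato 12.95, chicken breast 6.098.
Take 1 serving of banana: uses 2 mg sodium, +530.0 mg potassium (running total 530.0 mg).
Take 1 serving of kidney beans: uses 8 mg sodium, +353.0 mg potassium (running total 883.0 mg).
Take 3 servings of sweet potato: uses 117 mg sodium, +1515.0 mg potassium (running total 2398.0 mg).
Take 0.4314 servings of chicken breast: uses 22 mg sodium, +134.2 mg potassium (running total 2532.2 mg).
Filling greedily by potassium-per-mg sodium is optimal for one linear limit, giving 2532.2 mg.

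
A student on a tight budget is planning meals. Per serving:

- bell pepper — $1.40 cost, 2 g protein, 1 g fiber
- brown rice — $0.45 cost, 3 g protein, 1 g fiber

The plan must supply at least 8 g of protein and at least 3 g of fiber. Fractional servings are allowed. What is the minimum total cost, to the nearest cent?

For a min-cost LP with two ≥-constraints, a basic feasible solution has at most two positive variables.
bell pepper only: max(8/2, 3/1) = 4 servings → $5.60.
brown rice only: max(8/3, 3/1) = 3 servings → $1.35.
bell pepper + brown rice with both tight: 1 serving and 2 servings → $2.30.
So the least-cost plan costs $1.35.

$1.35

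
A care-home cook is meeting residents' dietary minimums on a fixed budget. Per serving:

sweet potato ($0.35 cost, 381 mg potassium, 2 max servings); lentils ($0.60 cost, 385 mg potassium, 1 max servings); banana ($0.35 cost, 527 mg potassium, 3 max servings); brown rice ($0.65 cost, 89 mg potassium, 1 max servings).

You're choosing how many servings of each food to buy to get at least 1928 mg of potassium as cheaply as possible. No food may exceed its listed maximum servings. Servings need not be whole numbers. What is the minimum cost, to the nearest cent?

Cost per mg of potassium: banana $0.0007, sweet potato $0.0009, lentils $0.0016, brown rice $0.0073.
Take 3 servings of banana: +1581.0 mg potassium for $1.05 (total $1.05, still need 347.0 mg).
Take 0.9108 servings of sweet potato: +347.0 mg potassium for $0.32 (total $1.37, still need 0.0 mg).
Greedy by cheapest-per-mg is optimal for a single linear constraint, so the minimum cost is $1.37.

$1.37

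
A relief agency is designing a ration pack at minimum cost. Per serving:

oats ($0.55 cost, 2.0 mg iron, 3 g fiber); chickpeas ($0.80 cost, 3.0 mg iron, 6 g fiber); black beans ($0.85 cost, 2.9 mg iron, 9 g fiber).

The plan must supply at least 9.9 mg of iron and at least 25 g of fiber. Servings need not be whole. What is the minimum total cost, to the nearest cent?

$2.76

With two linear requirements the optimum uses one or two foods; enumerate the corners.
oats only: max(9.9/2.0, 25/3) = 8.333 servings → $4.58.
chickpeas only: max(9.9/3.0, 25/6) = 4.167 servings → $3.33.
black beans only: max(9.9/2.9, 25/9) = 3.414 servings → $2.90.
oats + chickpeas: the both-tight solution has a negative serving — not a feasible corner.
oats + black beans with both tight: 1.785 servings and 2.183 servings → $2.84.
chickpeas + black beans with both tight: 1.729 servings and 1.625 servings → $2.76.
The minimum over all feasible corners is $2.76.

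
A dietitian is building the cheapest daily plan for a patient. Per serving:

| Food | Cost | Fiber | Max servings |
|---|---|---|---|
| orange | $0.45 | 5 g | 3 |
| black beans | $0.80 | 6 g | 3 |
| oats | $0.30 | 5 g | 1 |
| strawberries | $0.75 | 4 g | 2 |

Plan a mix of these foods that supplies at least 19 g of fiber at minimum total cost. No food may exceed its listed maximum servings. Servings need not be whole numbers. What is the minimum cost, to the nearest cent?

$1.56

Cost per g of fiber: oats $0.0600, orange $0.0900, black beans $0.1333, strawberries $0.1875.
Take 1 serving of oats: +5.0 g fiber for $0.30 (total $0.30, still need 14.0 g).
Take 2.8 servings of orange: +14.0 g fiber for $1.26 (total $1.56, still need 0.0 g).
Greedy by cheapest-per-g is optimal for a single linear constraint, so the minimum cost is $1.56.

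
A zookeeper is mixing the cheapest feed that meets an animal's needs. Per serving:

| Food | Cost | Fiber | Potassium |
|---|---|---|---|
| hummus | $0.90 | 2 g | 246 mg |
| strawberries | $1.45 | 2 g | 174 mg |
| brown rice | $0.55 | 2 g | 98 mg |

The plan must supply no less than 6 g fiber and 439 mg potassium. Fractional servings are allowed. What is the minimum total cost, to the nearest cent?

Check every corner: each single food scaled to meet both minima, and each pair solved so both constraints bind.
hummus only: max(6/2, 439/246) = 3 servings → $2.70.
strawberries only: max(6/2, 439/174) = 3 servings → $4.35.
brown rice only: max(6/2, 439/98) = 4.48 servings → $2.46.
hummus + strawberries: the both-tight solution has a negative serving — not a feasible corner.
hummus + brown rice with both tight: 0.9797 servings and 2.02 servings → $1.99.
strawberries + brown rice with both tight: 1.908 servings and 1.092 servings → $3.37.
The minimum over all feasible corners is $1.99.

$1.99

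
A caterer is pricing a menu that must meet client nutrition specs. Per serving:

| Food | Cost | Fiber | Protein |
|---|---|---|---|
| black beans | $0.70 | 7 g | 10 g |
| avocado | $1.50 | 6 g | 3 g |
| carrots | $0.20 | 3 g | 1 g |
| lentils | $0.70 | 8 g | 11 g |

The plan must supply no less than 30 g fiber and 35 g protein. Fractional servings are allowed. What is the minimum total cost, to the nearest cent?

Minimising a linear cost over {fiber ≥ 30, protein ≥ 35, servings ≥ 0} — the optimum is at a vertex, using one or two foods.
black beans only: max(30/7, 35/10) = 4.286 servings → $3.00.
avocado only: max(30/6, 35/3) = 11.67 servings → $17.50.
carrots only: max(30/3, 35/1) = 35 servings → $7.00.
lentils only: max(30/8, 35/11) = 3.75 servings → $2.62.
black beans + avocado with both tight: 3.077 servings and 1.41 servings → $4.27.
black beans + carrots with both tight: 3.261 servings and 2.391 servings → $2.76.
black beans + lentils with both targets exact would need a negative amount; discard.
avocado + carrots: intersection lies outside the first quadrant.
avocado + lentils with both tight: 1.19 servings and 2.857 servings → $3.79.
carrots + lentils with both tight: 2 servings and 3 servings → $2.50.
The minimum over all feasible corners is $2.50.

$2.50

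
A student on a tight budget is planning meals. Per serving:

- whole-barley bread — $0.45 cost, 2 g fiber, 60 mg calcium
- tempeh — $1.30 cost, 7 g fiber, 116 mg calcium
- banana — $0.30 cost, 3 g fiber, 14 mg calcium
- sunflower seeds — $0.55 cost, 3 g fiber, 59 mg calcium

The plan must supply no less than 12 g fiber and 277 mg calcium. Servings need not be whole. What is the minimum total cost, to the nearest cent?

A basic optimal solution has at most two foods positive. Try each food alone and each pair with both targets met exactly.
whole-barley bread only: max(12/2, 277/60) = 6 servings → $2.70.
tempeh only: max(12/7, 277/116) = 2.388 servings → $3.10.
banana only: max(12/3, 277/14) = 19.79 servings → $5.94.
sunflower seeds only: max(12/3, 277/59) = 4.695 servings → $2.58.
whole-barley bread + tempeh with both tight: 2.91 servings and 0.883 servings → $2.46.
whole-barley bread + banana with both tight: 4.362 servings and 1.092 servings → $2.29.
whole-barley bread + sunflower seeds with both tight: 1.984 servings and 2.677 servings → $2.37.
tempeh + banana: the both-tight solution has a negative serving — not a feasible corner.
tempeh + sunflower seeds: intersection lies outside the first quadrant.
banana + sunflower seeds: intersection lies outside the first quadrant.
The minimum over all feasible corners is $2.29.

$2.29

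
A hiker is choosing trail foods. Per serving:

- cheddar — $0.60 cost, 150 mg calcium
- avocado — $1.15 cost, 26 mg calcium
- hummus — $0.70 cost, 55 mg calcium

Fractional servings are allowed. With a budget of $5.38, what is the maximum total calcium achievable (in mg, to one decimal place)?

Calcium per dollar: cheddar 250, hummus 78.57, avocado 22.61.
With no serving limits, spend the whole cost allowance on cheddar: $5.38 / $0.60 × 150 mg = 1345.0 mg.

1345.0 mg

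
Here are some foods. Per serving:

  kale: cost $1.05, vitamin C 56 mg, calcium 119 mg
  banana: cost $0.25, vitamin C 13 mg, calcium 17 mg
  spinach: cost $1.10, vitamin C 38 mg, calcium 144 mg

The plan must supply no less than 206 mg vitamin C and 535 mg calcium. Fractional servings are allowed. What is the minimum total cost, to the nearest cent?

$4.46

kale only: max(206/56, 535/119) = 4.496 servings → $4.72.
banana only: max(206/13, 535/17) = 31.47 servings → $7.87.
spinach only: max(206/38, 535/144) = 5.421 servings → $5.96.
kale + banana: intersection lies outside the first quadrant.
kale + spinach with both tight: 2.635 servings and 1.538 servings → $4.46.
banana + spinach with both tight: 7.613 servings and 2.816 servings → $5.00.
The minimum over all feasible corners is $4.46.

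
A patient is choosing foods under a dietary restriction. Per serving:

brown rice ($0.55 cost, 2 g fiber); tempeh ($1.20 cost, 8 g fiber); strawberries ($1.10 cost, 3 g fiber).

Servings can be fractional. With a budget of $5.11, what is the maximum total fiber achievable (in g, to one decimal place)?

Fiber per dollar: tempeh 6.667, brown rice 3.636, strawberries 2.727.
With no serving limits, spend the whole cost allowance on tempeh: $5.11 / $1.20 × 8 g = 34.1 g.

34.1 g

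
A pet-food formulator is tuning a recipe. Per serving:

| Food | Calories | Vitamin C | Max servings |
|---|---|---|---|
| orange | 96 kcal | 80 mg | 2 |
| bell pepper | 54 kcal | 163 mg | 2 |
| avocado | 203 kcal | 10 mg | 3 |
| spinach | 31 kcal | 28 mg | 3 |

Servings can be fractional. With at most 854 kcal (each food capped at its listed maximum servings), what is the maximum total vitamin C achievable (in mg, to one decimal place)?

Vitamin C per kcal: bell pepper 3.019, spinach 0.9032, orange 0.8333, avocado 0.04926.
Take 2 servings of bell pepper: uses 108 kcal, +326.0 mg vitamin C (running total 326.0 mg).
Take 3 servings of spinach: uses 93 kcal, +84.0 mg vitamin C (running total 410.0 mg).
Take 2 servings of orange: uses 192 kcal, +160.0 mg vitamin C (running total 570.0 mg).
Take 2.271 servings of avocado: uses 461 kcal, +22.7 mg vitamin C (running total 592.7 mg).
Greedy by best ratio exhausts the calories allowance optimally: 592.7 mg.

592.7 mg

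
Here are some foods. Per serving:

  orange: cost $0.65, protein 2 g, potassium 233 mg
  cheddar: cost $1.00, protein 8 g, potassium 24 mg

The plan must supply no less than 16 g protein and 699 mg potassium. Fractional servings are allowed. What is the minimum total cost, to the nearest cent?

$3.15

orange only: max(16/2, 699/233) = 8 servings → $5.20.
cheddar only: max(16/8, 699/24) = 29.12 servings → $29.12.
orange + cheddar with both tight: 2.868 servings and 1.283 servings → $3.15.
Cheapest feasible corner: $3.15.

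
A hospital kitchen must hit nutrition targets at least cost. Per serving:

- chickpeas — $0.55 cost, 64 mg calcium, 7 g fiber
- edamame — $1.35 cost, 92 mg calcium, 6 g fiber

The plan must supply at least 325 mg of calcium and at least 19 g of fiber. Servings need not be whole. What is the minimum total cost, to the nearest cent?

$2.79

Minimising a linear cost over {calcium ≥ 325, fiber ≥ 19, servings ≥ 0} — the optimum is at a vertex, using one or two foods.
chickpeas only: max(325/64, 19/7) = 5.078 servings → $2.79.
edamame only: max(325/92, 19/6) = 3.533 servings → $4.77.
chickpeas + edamame: intersection lies outside the first quadrant.
So the least-cost plan costs $2.79.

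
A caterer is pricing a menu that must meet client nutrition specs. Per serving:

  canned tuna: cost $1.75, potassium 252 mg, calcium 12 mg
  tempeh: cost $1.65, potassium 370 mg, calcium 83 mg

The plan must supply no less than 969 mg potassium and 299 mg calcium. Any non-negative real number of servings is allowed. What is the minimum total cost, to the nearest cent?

$5.94

Two binding constraints pin down two serving amounts, so the optimal mix uses at most two foods. The candidates are each food alone (scaled to the tighter of potassium/calcium) and each pair with both constraints tight.
canned tuna only: max(969/252, 299/12) = 24.92 servings → $43.60.
tempeh only: max(969/370, 299/83) = 3.602 servings → $5.94.
canned tuna + tempeh: the both-tight solution has a negative serving — not a feasible corner.
The minimum over all feasible corners is $5.94.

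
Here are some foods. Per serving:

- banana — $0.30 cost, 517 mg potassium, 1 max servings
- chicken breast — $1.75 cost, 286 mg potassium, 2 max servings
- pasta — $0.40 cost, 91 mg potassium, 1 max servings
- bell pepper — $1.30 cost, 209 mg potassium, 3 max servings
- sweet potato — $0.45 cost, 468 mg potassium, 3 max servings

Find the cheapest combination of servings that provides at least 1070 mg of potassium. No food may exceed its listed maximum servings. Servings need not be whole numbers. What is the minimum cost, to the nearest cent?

$0.83

Cost per mg of potassium: banana $0.0006, sweet potato $0.0010, pasta $0.0044, chicken breast $0.0061, bell pepper $0.0062.
Take 1 serving of banana: +517.0 mg potassium for $0.30 (total $0.30, still need 553.0 mg).
Take 1.182 servings of sweet potato: +553.0 mg potassium for $0.53 (total $0.83, still need 0.0 mg).
Filling from the cheapest source first is optimal under one linear minimum: $0.83.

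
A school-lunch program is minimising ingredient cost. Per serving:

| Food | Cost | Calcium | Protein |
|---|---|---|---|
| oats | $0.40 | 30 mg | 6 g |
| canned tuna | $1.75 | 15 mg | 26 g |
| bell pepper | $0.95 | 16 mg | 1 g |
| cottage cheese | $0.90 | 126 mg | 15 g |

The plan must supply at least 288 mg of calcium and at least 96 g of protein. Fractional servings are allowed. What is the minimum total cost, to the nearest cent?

oats only: max(288/30, 96/6) = 16 servings → $6.40.
canned tuna only: max(288/15, 96/26) = 19.2 servings → $33.60.
bell pepper only: max(288/16, 96/1) = 96 servings → $91.20.
cottage cheese only: max(288/126, 96/15) = 6.4 servings → $5.76.
oats + canned tuna with both tight: 8.765 servings and 1.67 servings → $6.43.
oats + bell pepper: intersection lies outside the first quadrant.
oats + cottage cheese with both targets exact would need a negative amount; discard.
canned tuna + bell pepper with both tight: 3.112 servings and 15.08 servings → $19.77.
canned tuna + cottage cheese with both tight: 2.549 servings and 1.982 servings → $6.24.
bell pepper + cottage cheese: intersection lies outside the first quadrant.
So the least-cost plan costs $5.76.

$5.76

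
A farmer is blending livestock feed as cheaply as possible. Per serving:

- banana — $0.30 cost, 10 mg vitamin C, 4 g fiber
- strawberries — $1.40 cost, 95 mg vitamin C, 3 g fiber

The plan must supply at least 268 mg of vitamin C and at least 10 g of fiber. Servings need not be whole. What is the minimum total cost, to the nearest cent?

$4.01

Check every corner: each single food scaled to meet both minima, and each pair solved so both constraints bind.
banana only: max(268/10, 10/4) = 26.8 servings → $8.04.
strawberries only: max(268/95, 10/3) = 3.333 servings → $4.67.
banana + strawberries with both tight: 0.4171 servings and 2.777 servings → $4.01.
Cheapest feasible corner: $4.01.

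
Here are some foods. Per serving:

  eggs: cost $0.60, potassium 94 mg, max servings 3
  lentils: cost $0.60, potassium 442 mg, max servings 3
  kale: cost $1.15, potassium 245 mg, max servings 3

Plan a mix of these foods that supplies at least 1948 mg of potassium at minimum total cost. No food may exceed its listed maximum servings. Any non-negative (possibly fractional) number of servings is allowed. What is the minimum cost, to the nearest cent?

Cost per mg of potassium: lentils $0.0014, kale $0.0047, eggs $0.0064.
Take 3 servings of lentils: +1326.0 mg potassium for $1.80 (total $1.80, still need 622.0 mg).
Take 2.539 servings of kale: +622.0 mg potassium for $2.92 (total $4.72, still need 0.0 mg).
Filling from the cheapest source first is optimal under one linear minimum: $4.72.

$4.72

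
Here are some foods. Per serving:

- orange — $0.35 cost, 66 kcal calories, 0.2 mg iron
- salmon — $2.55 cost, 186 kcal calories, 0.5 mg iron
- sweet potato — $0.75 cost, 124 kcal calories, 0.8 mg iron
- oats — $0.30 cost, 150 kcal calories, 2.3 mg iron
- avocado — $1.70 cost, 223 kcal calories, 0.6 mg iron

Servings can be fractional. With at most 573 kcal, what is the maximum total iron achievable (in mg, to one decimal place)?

8.8 mg

Iron per kcal: oats 0.01533, sweet potato 0.006452, orange 0.00303, avocado 0.002691, salmon 0.002688.
With no serving limits, spend the whole calories allowance on oats: 573 kcal / 150 kcal × 2.3 mg = 8.8 mg.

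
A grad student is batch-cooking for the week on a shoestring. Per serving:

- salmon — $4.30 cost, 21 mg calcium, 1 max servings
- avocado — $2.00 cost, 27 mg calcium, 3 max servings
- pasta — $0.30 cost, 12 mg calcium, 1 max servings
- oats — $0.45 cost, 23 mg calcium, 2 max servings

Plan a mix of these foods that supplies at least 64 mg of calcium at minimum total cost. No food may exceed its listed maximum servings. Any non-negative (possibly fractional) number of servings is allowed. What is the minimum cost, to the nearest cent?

$1.64

Cost per mg of calcium: oats $0.0196, pasta $0.0250, avocado $0.0741, salmon $0.2048.
Take 2 servings of oats: +46.0 mg calcium for $0.90 (total $0.90, still need 18.0 mg).
Take 1 serving of pasta: +12.0 mg calcium for $0.30 (total $1.20, still need 6.0 mg).
Take 0.2222 servings of avocado: +6.0 mg calcium for $0.44 (total $1.64, still need 0.0 mg).
Greedy by cheapest-per-mg is optimal for a single linear constraint, so the minimum cost is $1.64.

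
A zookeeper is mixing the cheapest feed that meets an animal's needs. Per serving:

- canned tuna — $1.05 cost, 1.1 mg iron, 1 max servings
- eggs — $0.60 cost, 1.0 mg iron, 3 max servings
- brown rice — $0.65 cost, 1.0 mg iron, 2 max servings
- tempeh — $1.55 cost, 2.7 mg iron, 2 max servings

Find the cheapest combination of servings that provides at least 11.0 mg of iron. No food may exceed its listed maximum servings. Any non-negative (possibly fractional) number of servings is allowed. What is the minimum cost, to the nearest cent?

Cost per mg of iron: tempeh $0.5741, eggs $0.6000, brown rice $0.6500, canned tuna $0.9545.
Take 2 servings of tempeh: +5.4 mg iron for $3.10 (total $3.10, still need 5.6 mg).
Take 3 servings of eggs: +3.0 mg iron for $1.80 (total $4.90, still need 2.6 mg).
Take 2 servings of brown rice: +2.0 mg iron for $1.30 (total $6.20, still need 0.6 mg).
Take 0.5455 servings of canned tuna: +0.6 mg iron for $0.57 (total $6.77, still need 0.0 mg).
Filling from the cheapest source first is optimal under one linear minimum: $6.77.

$6.77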